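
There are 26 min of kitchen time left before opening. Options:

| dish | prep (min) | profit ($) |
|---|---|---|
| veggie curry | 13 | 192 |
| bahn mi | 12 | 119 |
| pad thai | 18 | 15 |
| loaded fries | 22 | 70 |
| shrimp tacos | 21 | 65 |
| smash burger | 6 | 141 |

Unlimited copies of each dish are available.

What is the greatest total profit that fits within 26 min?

Taking 4×smash burger: 24 min used, 564 in profit.

564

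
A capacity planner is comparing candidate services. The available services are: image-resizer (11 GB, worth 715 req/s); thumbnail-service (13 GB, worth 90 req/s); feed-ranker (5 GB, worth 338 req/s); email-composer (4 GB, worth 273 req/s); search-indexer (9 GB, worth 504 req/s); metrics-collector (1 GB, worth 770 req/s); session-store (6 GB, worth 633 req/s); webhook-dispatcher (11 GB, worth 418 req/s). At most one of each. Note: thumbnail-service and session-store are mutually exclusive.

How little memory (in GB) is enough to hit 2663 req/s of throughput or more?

Need the lightest bundle worth ≥ 2663.
image-resizer + feed-ranker + email-composer + metrics-collector + session-store reaches 2729 using 27 GB.
Any bundle with less than 27 GB falls short of 2663.

27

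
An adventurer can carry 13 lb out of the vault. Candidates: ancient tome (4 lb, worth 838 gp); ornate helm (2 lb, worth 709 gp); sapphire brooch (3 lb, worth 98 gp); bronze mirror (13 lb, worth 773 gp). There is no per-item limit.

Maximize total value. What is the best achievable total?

4254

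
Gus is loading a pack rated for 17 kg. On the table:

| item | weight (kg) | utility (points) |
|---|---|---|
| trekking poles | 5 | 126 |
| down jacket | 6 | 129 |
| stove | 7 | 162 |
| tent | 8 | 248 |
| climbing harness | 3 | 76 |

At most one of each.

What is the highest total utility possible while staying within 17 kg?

453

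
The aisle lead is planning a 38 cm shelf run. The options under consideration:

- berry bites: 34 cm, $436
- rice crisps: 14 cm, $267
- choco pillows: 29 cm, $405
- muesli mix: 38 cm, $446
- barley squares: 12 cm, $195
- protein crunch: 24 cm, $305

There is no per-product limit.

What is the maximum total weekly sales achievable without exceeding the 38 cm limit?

Taking the top-ratio products first gives 2×rice crisps for 534 (28 cm).
The 14 cm tied up in rice crisps is better spent on 2×barley squares — total rises to 657 (38 cm).
Nothing else within 38 cm beats 657.

657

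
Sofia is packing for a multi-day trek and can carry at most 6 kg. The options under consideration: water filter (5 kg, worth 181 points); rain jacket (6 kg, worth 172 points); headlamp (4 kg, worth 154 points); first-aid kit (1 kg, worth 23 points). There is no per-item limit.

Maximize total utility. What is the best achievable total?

204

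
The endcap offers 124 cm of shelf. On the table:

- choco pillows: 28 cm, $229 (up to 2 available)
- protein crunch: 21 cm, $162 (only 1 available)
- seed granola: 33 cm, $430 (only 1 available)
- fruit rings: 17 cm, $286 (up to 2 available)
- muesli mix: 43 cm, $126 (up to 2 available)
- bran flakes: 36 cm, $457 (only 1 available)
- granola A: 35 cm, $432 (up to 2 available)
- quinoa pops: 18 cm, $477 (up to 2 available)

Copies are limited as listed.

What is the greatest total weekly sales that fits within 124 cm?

Taking the top-ratio products first gives protein crunch + seed granola + 2×fruit rings + 2×quinoa pops for 2118 (124 cm).
Reworking the packing: fruit rings + bran flakes + granola A + 2×quinoa pops uses 124 cm and improves the total to 2129.

2129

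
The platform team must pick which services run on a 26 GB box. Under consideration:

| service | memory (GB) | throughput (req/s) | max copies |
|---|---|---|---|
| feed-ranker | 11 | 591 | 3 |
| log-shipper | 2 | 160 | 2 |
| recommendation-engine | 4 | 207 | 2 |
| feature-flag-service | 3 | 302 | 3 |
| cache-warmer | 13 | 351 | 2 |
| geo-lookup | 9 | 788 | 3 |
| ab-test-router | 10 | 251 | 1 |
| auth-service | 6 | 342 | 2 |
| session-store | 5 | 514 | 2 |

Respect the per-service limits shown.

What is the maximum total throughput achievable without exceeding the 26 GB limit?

2438

By throughput per GB: session-store 102.80, feature-flag-service 100.67, geo-lookup 87.56, log-shipper 80.00 lead.
Greedy by ratio would take 2×log-shipper + 3×feature-flag-service + 2×session-store: 23 GB used, total 2254.
The 6 GB tied up in 2×feature-flag-service is better spent on geo-lookup — total rises to 2438 (26 GB).
Nothing else within 26 GB beats 2438.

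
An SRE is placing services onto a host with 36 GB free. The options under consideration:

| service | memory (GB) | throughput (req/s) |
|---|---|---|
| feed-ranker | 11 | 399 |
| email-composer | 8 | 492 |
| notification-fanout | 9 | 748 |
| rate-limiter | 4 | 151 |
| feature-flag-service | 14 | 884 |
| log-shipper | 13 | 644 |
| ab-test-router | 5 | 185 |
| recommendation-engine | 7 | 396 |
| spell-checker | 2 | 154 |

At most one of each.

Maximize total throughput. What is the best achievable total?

A density-first pass picks email-composer + notification-fanout + feature-flag-service + spell-checker — 2278 at 33 GB.
Dropping email-composer frees 8 GB; slotting in rate-limiter + recommendation-engine (11 GB) lifts the total to 2333 at 36 GB.
That's the maximum — no swap from here does better than 2333.

2333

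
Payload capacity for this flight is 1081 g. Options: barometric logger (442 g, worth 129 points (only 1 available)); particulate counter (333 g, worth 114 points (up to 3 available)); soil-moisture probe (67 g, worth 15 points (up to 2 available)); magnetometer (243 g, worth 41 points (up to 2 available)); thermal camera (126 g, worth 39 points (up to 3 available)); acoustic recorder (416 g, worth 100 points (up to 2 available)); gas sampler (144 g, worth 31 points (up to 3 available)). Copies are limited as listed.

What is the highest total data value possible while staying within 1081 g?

Best packing: 3×particulate counter + soil-moisture probe — 1066 g, 357 total.
Nothing else within 1081 g beats 357.

357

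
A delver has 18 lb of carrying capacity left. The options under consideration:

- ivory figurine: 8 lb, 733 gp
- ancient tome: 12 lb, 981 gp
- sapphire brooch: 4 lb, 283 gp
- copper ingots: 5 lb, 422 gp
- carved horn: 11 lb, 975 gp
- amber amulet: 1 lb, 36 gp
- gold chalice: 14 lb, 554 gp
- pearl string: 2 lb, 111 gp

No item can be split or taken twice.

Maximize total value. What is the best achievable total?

Density check — ivory figurine 91.62, carved horn 88.64, copper ingots 84.40, ancient tome 81.75 are the best per lb.
Taking the top-ratio items first gives ivory figurine + sapphire brooch + copper ingots + amber amulet for 1474 (18 lb).
Reworking the packing: copper ingots + carved horn + pearl string uses 18 lb and improves the total to 1508.
Every other selection either busts 18 lb or fails to beat 1508.

1508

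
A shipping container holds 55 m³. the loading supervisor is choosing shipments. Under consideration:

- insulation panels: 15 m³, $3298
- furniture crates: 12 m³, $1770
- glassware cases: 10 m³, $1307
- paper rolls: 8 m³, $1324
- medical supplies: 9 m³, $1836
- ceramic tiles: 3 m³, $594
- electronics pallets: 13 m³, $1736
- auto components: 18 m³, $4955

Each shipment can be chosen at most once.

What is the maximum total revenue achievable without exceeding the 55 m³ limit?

12007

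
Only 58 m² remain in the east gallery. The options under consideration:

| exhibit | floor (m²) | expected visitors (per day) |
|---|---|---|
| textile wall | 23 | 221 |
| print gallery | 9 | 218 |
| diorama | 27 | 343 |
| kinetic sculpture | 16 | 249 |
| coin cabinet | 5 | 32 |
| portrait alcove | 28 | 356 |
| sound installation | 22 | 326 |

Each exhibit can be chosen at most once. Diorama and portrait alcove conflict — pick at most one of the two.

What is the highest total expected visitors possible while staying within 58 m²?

887

By expected visitors per m²: print gallery 24.22, kinetic sculpture 15.56, sound installation 14.82, portrait alcove 12.71 lead.
The ratio heuristic lands on print gallery + kinetic sculpture + coin cabinet + sound installation (825) but leaves 6 m² idle.
Dropping kinetic sculpture and coin cabinet frees 21 m²; slotting in diorama (27 m²) lifts the total to 887 at 58 m².
The closest alternative, print gallery + kinetic sculpture + coin cabinet + portrait alcove, reaches only 855.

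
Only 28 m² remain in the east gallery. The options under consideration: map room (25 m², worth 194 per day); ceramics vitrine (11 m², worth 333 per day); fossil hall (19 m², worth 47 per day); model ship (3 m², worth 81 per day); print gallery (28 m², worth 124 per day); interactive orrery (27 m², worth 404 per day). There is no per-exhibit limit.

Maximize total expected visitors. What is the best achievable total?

2×ceramics vitrine + 2×model ship uses 28 of the 28 m² and totals 828.

828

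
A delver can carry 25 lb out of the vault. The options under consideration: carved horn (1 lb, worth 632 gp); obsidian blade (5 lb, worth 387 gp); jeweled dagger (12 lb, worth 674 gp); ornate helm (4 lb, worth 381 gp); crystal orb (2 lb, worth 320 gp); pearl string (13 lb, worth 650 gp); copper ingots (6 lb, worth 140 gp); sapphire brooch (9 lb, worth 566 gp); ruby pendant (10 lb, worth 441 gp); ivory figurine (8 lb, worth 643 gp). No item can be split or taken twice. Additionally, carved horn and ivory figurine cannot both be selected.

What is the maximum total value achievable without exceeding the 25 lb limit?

2394

Carved horn + obsidian blade + jeweled dagger + ornate helm + crystal orb uses 24 of the 25 lb and totals 2394.
Nothing else feasible within 25 lb beats 2394.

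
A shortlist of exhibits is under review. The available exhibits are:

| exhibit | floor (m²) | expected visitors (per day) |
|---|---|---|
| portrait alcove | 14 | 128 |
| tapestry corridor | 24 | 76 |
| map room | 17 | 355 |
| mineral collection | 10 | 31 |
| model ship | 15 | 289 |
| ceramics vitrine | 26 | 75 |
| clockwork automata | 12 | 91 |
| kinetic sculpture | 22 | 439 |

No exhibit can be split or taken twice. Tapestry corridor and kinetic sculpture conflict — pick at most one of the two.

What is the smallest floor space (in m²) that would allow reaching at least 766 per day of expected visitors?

Minimise m² subject to total expected visitors ≥ 766.
map room + kinetic sculpture: 794 expected visitors at 39 m².
Below 39 m² the best achievable stays under 766.

39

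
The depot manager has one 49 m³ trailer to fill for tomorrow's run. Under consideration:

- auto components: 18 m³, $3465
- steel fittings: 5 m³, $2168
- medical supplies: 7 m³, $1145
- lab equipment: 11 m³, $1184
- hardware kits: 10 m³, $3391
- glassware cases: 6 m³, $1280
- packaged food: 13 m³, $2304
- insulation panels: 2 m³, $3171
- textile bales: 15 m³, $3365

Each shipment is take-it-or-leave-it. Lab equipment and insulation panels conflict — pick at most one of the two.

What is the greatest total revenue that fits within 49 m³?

14620

Filling by ratio: steel fittings + medical supplies + hardware kits + glassware cases + insulation panels + textile bales for 14520, with 4 m³ left unused.
The 15 m³ tied up in textile bales is better spent on auto components — total rises to 14620 (48 m³).
Runner-up steel fittings + medical supplies + hardware kits + glassware cases + insulation panels + textile bales tops out at 14520.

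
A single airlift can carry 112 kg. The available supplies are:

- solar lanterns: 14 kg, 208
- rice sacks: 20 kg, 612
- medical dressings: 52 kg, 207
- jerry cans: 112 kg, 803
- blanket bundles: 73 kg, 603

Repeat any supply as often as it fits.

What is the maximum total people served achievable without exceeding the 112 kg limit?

3060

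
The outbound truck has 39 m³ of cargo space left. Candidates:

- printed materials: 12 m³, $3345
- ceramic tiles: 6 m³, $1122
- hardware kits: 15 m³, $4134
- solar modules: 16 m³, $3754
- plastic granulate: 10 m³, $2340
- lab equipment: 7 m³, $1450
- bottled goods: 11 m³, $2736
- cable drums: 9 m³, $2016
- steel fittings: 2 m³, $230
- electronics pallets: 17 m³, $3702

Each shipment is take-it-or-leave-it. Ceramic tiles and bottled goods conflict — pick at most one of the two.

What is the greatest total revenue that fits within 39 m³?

10215

Taking printed materials + hardware kits + bottled goods: 38 m³ used, 10215 in revenue.
An exhaustive check of the 1024 subsets confirms 10215.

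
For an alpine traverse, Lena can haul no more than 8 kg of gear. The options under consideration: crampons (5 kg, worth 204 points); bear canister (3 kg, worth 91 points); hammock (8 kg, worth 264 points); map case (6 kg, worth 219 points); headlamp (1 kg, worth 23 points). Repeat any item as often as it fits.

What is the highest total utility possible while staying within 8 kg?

295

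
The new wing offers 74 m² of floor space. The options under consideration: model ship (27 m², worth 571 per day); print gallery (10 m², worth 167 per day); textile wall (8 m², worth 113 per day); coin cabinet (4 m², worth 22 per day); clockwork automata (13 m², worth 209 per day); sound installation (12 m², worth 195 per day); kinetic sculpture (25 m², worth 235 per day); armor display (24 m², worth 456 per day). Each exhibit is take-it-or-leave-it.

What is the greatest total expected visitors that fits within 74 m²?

1403

By expected visitors per m²: model ship 21.15, armor display 19.00, print gallery 16.70, sound installation 16.25 lead.
The ratio heuristic lands on model ship + print gallery + sound installation + armor display (1389) but leaves 1 m² idle.
Dropping sound installation frees 12 m²; slotting in clockwork automata (13 m²) lifts the total to 1403 at 74 m².
That's the maximum — no swap from here does better than 1403.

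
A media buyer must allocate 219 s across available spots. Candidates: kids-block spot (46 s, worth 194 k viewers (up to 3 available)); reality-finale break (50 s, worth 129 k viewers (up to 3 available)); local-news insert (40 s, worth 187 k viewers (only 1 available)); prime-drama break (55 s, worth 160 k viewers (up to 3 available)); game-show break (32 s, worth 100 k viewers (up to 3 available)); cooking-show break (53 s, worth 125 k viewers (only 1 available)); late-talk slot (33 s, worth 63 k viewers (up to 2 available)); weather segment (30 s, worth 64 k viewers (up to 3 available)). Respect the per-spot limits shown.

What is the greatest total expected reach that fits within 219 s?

Best packing: 3×kids-block spot + local-news insert + game-show break — 210 s, 869 total.
That's the maximum — no swap from here does better than 869.

869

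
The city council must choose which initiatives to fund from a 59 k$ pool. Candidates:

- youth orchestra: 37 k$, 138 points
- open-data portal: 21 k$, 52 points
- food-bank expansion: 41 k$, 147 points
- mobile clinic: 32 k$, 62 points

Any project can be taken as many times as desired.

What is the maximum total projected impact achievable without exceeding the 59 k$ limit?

190

Taking youth orchestra + open-data portal: 58 k$ used, 190 in projected impact.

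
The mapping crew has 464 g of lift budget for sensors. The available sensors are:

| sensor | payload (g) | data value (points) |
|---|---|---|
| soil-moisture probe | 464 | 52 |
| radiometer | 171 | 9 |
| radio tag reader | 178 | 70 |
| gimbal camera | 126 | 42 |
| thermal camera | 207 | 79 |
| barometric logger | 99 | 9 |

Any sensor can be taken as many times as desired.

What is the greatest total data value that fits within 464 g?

A density-first pass picks 2×radio tag reader + barometric logger — 149 at 455 g.
Replace 2×radio tag reader and barometric logger with 2×gimbal camera + thermal camera: the trade gains 14 net, giving 163 at 459 g.
Nothing else within 464 g beats 163.

163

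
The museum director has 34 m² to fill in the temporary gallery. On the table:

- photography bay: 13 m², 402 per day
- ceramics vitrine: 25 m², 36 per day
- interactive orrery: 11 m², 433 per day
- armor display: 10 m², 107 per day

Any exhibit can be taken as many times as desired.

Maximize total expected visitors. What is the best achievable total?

Density check — interactive orrery 39.36, photography bay 30.92, armor display 10.70 are the best per m².
Best packing: 3×interactive orrery — 33 m², 1299 total.
The spare 1 m² is too small for any remaining exhibit, and no exchange beats 1299.

1299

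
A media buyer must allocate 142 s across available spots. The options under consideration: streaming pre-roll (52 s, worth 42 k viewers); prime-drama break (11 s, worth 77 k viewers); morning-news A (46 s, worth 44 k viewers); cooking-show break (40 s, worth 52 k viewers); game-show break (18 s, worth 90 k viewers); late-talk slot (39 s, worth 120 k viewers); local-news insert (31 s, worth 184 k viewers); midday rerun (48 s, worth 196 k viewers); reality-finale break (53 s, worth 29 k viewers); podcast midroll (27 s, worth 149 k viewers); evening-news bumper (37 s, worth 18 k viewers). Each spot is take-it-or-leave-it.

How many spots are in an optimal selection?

Best achievable expected reach is 696.
For example prime-drama break + game-show break + local-news insert + midday rerun + podcast midroll achieves it, using 135 s.
All optima have 5 spots.

5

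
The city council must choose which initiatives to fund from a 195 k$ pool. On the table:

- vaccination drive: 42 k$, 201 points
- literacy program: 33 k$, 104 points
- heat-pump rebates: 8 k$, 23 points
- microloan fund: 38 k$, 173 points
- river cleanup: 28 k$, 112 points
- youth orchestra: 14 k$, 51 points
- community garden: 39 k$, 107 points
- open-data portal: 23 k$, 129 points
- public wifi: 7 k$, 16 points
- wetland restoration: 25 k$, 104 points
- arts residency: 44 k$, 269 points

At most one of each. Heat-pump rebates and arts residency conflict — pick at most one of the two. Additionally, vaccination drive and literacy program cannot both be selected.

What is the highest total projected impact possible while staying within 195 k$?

By projected impact per k$: arts residency 6.11, open-data portal 5.61, vaccination drive 4.79 lead.
Vaccination drive + microloan fund + youth orchestra + open-data portal + public wifi + wetland restoration + arts residency uses 193 of the 195 k$ and totals 943.
Every other selection either busts 195 k$ or breaks a pairing rule or fails to beat 943.

943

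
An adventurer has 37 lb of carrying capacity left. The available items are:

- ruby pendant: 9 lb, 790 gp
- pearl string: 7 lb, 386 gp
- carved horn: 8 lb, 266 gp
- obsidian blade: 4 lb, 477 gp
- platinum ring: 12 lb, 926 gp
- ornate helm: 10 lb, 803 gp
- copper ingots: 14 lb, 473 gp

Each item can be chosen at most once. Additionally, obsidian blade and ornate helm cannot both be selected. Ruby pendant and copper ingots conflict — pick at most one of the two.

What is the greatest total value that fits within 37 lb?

2579

By value per lb: obsidian blade 119.25, ruby pendant 87.78, ornate helm 80.30 lead.
Best packing: ruby pendant + pearl string + obsidian blade + platinum ring — 32 lb, 2579 total.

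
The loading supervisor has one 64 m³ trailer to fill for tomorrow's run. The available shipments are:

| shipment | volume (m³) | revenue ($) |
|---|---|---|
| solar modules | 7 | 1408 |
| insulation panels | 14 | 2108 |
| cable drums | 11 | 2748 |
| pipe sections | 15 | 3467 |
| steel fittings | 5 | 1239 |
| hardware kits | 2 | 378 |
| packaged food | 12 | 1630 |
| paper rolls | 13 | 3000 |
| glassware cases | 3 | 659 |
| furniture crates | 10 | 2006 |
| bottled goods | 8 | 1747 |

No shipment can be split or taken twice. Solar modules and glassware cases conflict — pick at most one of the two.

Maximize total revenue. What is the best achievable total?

14585

Taking cable drums + pipe sections + steel fittings + hardware kits + paper rolls + furniture crates + bottled goods: 64 m³ used, 14585 in revenue.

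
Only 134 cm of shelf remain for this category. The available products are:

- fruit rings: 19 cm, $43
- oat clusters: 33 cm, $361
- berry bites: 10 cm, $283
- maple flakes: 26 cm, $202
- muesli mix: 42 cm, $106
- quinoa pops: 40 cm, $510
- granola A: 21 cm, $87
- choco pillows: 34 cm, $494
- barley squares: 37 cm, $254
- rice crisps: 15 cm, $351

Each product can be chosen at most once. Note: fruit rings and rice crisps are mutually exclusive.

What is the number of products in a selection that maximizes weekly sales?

Optimal total is 1999.
For example oat clusters + berry bites + quinoa pops + choco pillows + rice crisps achieves it, using 132 cm.
All optima have 5 products.

5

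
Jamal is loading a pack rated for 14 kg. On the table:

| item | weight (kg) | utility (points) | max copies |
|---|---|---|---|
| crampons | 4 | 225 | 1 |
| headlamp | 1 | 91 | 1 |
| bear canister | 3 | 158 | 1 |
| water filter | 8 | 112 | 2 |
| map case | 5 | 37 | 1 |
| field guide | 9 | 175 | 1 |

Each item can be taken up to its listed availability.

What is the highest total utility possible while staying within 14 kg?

511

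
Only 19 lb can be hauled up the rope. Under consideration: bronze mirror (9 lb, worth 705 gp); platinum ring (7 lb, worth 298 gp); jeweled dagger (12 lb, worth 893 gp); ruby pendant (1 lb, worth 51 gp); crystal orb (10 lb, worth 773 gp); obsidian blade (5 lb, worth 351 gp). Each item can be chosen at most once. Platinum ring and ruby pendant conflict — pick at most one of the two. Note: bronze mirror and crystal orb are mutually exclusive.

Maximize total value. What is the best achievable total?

Jeweled dagger + ruby pendant + obsidian blade uses 18 of the 19 lb and totals 1295.
No other feasible combination exceeds 1295.

1295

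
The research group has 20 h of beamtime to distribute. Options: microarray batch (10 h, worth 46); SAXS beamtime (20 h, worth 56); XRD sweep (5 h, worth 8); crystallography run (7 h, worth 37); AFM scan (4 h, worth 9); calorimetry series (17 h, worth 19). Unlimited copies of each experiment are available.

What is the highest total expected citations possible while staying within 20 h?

A density-first pass picks 2×crystallography run + AFM scan — 83 at 18 h.
Replace 2×crystallography run and AFM scan with 2×microarray batch: the trade gains 9 net, giving 92 at 20 h.

92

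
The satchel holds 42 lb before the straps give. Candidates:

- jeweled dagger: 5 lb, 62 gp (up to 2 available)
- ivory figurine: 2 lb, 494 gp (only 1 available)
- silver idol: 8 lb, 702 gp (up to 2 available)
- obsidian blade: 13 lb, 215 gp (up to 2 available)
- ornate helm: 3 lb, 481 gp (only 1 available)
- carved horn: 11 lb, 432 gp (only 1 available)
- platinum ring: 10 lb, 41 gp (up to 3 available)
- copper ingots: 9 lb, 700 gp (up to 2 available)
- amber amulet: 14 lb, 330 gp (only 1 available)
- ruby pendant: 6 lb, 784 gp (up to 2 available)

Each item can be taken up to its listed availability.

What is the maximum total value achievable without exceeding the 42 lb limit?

4647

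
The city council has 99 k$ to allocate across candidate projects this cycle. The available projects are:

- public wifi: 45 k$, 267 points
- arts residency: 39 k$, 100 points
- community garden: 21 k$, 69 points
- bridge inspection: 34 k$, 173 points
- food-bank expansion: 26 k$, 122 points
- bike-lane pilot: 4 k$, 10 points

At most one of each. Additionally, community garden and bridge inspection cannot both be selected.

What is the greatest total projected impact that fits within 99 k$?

By projected impact per k$: public wifi 5.93, bridge inspection 5.09, food-bank expansion 4.69, community garden 3.29 lead.
The ratio heuristic lands on public wifi + bridge inspection + bike-lane pilot (450) but leaves 16 k$ idle.
The 34 k$ tied up in bridge inspection is better spent on community garden + food-bank expansion — total rises to 468 (96 k$).
Runner-up public wifi + community garden + food-bank expansion tops out at 458.

468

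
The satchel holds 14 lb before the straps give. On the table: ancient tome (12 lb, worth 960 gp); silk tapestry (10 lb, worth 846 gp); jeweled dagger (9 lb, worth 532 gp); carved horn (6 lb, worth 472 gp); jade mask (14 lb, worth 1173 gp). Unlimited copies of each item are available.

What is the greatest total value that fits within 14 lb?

Ranking by ratio (value/lb): silk tapestry 84.60, jade mask 83.79, ancient tome 80.00, carved horn 78.67.
Filling by ratio: silk tapestry for 846, with 4 lb left unused.
Replace silk tapestry with jade mask: the trade gains 327 net, giving 1173 at 14 lb.
Every other selection either busts 14 lb or fails to beat 1173.

1173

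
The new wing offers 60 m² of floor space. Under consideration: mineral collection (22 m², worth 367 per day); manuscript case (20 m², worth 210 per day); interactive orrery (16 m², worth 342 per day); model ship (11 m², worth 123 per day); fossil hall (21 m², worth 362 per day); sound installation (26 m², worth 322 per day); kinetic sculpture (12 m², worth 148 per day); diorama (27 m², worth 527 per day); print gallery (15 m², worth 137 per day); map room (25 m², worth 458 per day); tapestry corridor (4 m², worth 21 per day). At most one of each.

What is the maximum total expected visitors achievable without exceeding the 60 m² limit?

1071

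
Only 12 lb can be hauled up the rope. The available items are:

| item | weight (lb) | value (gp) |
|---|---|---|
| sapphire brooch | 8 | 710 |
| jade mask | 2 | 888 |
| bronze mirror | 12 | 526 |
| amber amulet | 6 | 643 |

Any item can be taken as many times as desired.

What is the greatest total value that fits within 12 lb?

5328

Density check — jade mask 444.00, amber amulet 107.17, sapphire brooch 88.75 are the best per lb.
Best packing: 6×jade mask — 12 lb, 5328 total.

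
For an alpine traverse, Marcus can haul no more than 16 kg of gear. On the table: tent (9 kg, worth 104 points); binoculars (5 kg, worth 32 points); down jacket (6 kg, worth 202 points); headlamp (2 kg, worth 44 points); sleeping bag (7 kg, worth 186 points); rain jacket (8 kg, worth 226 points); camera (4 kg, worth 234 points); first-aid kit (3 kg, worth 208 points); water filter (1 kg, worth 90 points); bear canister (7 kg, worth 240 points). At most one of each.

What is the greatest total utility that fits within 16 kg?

778

Filling by ratio: camera + first-aid kit + water filter + bear canister for 772, with 1 kg left unused.
Replace bear canister with down jacket + headlamp: the trade gains 6 net, giving 778 at 16 kg.
Every other selection either busts 16 kg or fails to beat 778.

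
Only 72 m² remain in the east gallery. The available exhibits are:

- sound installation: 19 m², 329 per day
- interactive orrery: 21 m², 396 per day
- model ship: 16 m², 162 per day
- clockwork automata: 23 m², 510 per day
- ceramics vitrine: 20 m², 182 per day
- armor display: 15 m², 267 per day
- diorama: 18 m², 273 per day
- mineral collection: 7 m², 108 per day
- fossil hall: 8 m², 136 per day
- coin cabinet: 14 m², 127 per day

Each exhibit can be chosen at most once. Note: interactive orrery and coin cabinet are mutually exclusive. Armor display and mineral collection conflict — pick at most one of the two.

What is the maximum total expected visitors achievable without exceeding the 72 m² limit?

1371

By expected visitors per m²: clockwork automata 22.17, interactive orrery 18.86, armor display 17.80, sound installation 17.32 lead.
Greedy by ratio would take interactive orrery + clockwork automata + armor display + fossil hall: 67 m² used, total 1309.
Dropping armor display frees 15 m²; slotting in sound installation (19 m²) lifts the total to 1371 at 71 m².
The closest alternative, sound installation + interactive orrery + clockwork automata + mineral collection, reaches only 1343.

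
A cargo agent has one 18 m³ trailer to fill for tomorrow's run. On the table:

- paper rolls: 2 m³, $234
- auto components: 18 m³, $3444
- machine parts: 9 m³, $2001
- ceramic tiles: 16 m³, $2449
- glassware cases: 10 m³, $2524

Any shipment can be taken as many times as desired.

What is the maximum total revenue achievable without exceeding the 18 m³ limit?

Greedy by ratio would take 4×paper rolls + glassware cases: 18 m³ used, total 3460.
Dropping 4×paper rolls and glassware cases frees 18 m³; slotting in 2×machine parts (18 m³) lifts the total to 4002 at 18 m³.

4002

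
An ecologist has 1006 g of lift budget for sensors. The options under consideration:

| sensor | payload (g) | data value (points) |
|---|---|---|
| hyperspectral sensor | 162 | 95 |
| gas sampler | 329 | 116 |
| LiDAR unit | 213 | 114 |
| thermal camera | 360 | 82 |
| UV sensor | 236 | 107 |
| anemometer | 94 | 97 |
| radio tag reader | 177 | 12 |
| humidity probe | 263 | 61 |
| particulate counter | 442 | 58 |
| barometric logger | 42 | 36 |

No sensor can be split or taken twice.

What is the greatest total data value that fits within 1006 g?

Greedy by ratio would take hyperspectral sensor + LiDAR unit + UV sensor + anemometer + radio tag reader + barometric logger: 924 g used, total 461.
The 219 g tied up in radio tag reader and barometric logger is better spent on humidity probe — total rises to 474 (968 g).
The closest alternative, gas sampler + LiDAR unit + UV sensor + anemometer + barometric logger, reaches only 470.

474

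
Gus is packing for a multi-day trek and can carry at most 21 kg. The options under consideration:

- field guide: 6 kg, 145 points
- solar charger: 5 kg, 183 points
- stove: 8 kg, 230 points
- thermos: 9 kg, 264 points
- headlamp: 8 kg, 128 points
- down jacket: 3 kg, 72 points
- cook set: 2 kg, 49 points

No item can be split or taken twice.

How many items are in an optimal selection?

4

Optimal total is 607.
field guide + solar charger + stove + cook set hits 607 at 21 kg.
All optima have 4 items.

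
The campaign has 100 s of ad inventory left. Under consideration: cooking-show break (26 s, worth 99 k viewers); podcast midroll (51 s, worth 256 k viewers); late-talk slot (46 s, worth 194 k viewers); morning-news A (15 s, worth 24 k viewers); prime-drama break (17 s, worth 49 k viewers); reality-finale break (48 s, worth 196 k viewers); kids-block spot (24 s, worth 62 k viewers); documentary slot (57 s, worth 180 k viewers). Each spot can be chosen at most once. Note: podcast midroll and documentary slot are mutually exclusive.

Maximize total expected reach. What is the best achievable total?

452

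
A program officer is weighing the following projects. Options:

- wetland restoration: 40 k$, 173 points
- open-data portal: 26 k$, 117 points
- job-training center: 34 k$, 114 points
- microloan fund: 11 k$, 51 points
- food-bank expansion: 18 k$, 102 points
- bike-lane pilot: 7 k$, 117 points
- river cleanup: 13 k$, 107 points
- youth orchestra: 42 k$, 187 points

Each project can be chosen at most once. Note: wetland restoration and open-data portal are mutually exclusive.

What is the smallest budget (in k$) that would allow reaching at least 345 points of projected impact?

Need the lightest bundle worth ≥ 345.
microloan fund + food-bank expansion + bike-lane pilot + river cleanup: 377 projected impact at 49 k$.
No combination under 49 k$ hits 345.

49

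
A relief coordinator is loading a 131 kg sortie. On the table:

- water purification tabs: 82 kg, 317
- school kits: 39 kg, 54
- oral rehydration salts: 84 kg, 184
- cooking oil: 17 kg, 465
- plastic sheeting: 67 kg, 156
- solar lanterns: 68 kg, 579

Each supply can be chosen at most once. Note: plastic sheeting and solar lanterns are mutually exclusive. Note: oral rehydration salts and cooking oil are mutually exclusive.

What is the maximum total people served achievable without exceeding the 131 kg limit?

1098

School kits + cooking oil + solar lanterns uses 124 of the 131 kg and totals 1098.
The closest alternative, cooking oil + solar lanterns, reaches only 1044.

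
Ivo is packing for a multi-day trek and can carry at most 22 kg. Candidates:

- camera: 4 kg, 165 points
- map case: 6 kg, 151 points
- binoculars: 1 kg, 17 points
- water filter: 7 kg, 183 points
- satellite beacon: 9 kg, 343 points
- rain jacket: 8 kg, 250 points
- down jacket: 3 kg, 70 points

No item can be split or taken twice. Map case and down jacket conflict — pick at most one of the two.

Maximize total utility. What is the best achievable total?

775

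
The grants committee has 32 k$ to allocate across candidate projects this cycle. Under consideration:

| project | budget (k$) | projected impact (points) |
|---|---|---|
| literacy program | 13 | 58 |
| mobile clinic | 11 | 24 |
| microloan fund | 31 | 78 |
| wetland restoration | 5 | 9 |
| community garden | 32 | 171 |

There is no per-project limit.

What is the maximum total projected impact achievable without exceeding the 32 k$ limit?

Density check — community garden 5.34, literacy program 4.46, microloan fund 2.52, mobile clinic 2.18 are the best per k$.
The ratio ordering already packs tightly: community garden, 32 k$, 171.
No other feasible combination exceeds 171.

171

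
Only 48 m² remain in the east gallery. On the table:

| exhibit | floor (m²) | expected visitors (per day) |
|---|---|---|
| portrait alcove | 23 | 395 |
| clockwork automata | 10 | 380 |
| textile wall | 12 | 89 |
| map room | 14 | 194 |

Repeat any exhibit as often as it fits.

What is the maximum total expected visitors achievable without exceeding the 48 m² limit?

1520

The ratio ordering already packs tightly: 4×clockwork automata, 40 m², 1520.
That's the maximum — no swap from here does better than 1520.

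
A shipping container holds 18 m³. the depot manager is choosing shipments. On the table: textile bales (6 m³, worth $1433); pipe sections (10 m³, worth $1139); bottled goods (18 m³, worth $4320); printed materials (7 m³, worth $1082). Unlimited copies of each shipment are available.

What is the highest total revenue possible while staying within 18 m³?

4320

Best packing: bottled goods — 18 m³, 4320 total.
Every other selection either busts 18 m³ or fails to beat 4320.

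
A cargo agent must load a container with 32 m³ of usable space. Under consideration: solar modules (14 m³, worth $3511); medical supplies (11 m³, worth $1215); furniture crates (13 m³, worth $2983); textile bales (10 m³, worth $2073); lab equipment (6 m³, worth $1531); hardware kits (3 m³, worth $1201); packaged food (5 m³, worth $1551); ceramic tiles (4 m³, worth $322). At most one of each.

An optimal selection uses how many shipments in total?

Optimal total is 8336.
For example solar modules + textile bales + hardware kits + packaged food achieves it, using 32 m³.
Every optimal selection uses 4 shipments.

4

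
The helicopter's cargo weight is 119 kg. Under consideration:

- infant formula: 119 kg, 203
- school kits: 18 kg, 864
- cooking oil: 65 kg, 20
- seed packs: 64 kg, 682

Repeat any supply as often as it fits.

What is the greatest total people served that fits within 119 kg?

5184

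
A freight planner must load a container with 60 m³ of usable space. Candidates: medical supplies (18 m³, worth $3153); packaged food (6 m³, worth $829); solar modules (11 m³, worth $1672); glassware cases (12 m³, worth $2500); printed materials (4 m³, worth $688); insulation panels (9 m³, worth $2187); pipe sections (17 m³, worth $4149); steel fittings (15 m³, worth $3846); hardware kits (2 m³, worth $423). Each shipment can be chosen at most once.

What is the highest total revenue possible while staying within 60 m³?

Glassware cases + printed materials + insulation panels + pipe sections + steel fittings + hardware kits uses 59 of the 60 m³ and totals 13793.
The closest alternative, packaged food + glassware cases + insulation panels + pipe sections + steel fittings, reaches only 13511.

13793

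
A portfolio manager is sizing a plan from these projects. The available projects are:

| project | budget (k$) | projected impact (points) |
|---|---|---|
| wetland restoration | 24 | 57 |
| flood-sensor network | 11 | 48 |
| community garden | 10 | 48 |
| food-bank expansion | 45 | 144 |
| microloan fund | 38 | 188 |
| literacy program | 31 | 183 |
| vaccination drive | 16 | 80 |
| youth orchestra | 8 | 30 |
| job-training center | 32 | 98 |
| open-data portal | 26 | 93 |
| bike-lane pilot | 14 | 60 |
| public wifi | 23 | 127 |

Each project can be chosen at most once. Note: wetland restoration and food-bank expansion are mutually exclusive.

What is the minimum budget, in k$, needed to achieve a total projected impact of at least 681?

132

Look for the lowest-budget combination reaching 681.
community garden + microloan fund + literacy program + vaccination drive + bike-lane pilot + public wifi reaches 686 using 132 k$.
Below 132 k$ the best achievable stays under 681.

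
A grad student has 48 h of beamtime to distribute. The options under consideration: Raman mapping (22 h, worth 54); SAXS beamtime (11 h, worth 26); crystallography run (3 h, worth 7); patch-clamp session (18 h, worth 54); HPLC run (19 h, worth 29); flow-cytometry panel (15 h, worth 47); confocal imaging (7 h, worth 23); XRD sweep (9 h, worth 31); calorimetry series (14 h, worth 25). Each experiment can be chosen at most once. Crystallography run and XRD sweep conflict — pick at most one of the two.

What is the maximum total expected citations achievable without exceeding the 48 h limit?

Taking SAXS beamtime + crystallography run + patch-clamp session + flow-cytometry panel: 47 h used, 134 in expected citations.
SAXS beamtime + patch-clamp session + confocal imaging + XRD sweep (45 h) also reaches 134 — a tie, but nothing goes higher.

134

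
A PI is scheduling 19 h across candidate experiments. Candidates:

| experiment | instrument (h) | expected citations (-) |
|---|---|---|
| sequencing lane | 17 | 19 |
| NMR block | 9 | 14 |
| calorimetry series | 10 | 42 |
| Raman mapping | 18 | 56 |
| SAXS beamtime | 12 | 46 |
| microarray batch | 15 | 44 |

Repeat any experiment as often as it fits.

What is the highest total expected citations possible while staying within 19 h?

The ratio ordering already packs tightly: NMR block + calorimetry series, 19 h, 56.
Every other selection either busts 19 h or fails to beat 56.

56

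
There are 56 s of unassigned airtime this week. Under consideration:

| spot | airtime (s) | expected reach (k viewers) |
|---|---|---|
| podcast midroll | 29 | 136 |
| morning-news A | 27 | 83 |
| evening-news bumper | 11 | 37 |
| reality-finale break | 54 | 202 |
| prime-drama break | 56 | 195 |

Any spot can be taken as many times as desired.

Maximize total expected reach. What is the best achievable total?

Taking the top-ratio spots first gives podcast midroll + 2×evening-news bumper for 210 (51 s).
Replace 2×evening-news bumper with morning-news A: the trade gains 9 net, giving 219 at 56 s.
No other feasible combination exceeds 219.

219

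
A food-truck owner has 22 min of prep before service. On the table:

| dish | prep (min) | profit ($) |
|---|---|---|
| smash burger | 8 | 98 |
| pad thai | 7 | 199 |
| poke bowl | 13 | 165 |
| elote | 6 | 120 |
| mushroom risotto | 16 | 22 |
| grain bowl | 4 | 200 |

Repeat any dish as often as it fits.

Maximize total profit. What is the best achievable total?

By profit per min: grain bowl 50.00, pad thai 28.43, elote 20.00 lead.
Best packing: 5×grain bowl — 20 min, 1000 total.
Every other selection either busts 22 min or fails to beat 1000.

1000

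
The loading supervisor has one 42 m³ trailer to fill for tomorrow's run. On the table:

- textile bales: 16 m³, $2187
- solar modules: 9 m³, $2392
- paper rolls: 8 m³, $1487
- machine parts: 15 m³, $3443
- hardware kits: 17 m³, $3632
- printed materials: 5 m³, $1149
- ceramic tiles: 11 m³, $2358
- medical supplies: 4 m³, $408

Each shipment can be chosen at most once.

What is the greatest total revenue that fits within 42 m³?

9531

The ratio heuristic lands on solar modules + machine parts + printed materials + ceramic tiles (9342) but leaves 2 m³ idle.
Replace machine parts with hardware kits: the trade gains 189 net, giving 9531 at 42 m³.
The closest alternative, solar modules + machine parts + hardware kits, reaches only 9467.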